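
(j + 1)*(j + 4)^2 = j^3 + 9*j^2 + 24*j + 16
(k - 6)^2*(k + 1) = k^3 - 11*k^2 + 24*k + 36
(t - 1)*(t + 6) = t^2 + 5*t - 6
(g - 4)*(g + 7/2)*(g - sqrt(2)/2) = g^3 - sqrt(2)*g^2/2 - g^2/2 - 14*g + sqrt(2)*g/4 + 7*sqrt(2)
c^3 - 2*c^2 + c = c*(c - 1)^2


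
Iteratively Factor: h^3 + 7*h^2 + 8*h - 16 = (h + 4)*(h^2 + 3*h - 4) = (h - 1)*(h + 4)*(h + 4)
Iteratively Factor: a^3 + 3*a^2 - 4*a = (a)*(a^2 + 3*a - 4) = a*(a - 1)*(a + 4)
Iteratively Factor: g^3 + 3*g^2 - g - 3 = (g + 3)*(g^2 - 1) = (g - 1)*(g + 3)*(g + 1)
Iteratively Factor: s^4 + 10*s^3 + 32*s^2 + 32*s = (s + 2)*(s^3 + 8*s^2 + 16*s) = (s + 2)*(s + 4)*(s^2 + 4*s) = (s + 2)*(s + 4)^2*(s)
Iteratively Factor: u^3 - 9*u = (u + 3)*(u^2 - 3*u) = (u - 3)*(u + 3)*(u)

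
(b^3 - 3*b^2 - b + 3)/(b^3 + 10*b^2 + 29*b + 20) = (b^2 - 4*b + 3)/(b^2 + 9*b + 20)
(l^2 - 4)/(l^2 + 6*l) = (l^2 - 4)/(l*(l + 6))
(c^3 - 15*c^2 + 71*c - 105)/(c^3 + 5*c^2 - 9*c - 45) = (c^2 - 12*c + 35)/(c^2 + 8*c + 15)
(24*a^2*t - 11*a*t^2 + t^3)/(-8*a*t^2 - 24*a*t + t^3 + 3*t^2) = (-3*a + t)/(t + 3)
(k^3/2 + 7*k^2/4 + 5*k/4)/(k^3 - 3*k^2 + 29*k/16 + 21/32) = 8*k*(2*k^2 + 7*k + 5)/(32*k^3 - 96*k^2 + 58*k + 21)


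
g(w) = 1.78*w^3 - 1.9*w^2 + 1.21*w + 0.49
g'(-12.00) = 815.77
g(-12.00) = -3363.47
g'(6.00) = 170.65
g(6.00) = 323.83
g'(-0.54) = 4.82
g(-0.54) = -1.00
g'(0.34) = 0.54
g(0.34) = 0.75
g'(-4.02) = 102.78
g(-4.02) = -150.72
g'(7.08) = 241.98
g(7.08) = 545.53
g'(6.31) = 189.85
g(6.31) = 379.68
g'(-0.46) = 4.09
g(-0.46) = -0.64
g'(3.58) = 56.05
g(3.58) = 62.14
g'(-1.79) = 25.12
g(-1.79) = -17.97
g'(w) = 5.34*w^2 - 3.8*w + 1.21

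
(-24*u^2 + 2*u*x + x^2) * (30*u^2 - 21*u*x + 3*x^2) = -720*u^4 + 564*u^3*x - 84*u^2*x^2 - 15*u*x^3 + 3*x^4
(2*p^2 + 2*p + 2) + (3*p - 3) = 2*p^2 + 5*p - 1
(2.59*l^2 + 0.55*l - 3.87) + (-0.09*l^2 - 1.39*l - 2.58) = 2.5*l^2 - 0.84*l - 6.45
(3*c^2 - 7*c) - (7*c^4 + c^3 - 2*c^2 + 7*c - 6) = -7*c^4 - c^3 + 5*c^2 - 14*c + 6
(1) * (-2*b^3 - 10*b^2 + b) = -2*b^3 - 10*b^2 + b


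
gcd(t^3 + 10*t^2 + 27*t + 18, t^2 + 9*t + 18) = t^2 + 9*t + 18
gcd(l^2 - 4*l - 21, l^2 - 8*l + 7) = l - 7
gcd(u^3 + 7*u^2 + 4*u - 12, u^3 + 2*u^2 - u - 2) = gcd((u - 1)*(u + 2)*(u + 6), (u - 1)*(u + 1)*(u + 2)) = u^2 + u - 2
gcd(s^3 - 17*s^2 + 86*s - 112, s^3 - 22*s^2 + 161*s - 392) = s^2 - 15*s + 56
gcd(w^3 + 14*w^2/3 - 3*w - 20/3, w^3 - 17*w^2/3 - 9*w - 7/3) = w + 1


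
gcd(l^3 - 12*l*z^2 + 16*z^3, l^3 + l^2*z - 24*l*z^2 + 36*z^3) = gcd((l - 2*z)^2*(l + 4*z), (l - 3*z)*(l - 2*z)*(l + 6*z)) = -l + 2*z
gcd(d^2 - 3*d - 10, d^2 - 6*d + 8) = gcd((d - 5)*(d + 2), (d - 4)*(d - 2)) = 1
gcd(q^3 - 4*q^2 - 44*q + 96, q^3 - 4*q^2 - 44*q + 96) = q^3 - 4*q^2 - 44*q + 96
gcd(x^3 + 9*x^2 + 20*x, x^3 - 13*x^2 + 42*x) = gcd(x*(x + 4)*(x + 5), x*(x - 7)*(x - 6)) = x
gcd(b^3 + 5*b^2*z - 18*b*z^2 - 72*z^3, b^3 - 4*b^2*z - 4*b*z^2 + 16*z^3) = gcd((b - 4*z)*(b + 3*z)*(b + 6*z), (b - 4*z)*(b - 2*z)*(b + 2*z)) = -b + 4*z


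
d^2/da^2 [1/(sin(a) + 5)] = (5*sin(a) + cos(a)^2 + 1)/(sin(a) + 5)^3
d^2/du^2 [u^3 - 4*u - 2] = 6*u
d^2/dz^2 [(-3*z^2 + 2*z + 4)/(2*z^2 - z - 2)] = 4*(z^3 + 6*z^2 + 2)/(8*z^6 - 12*z^5 - 18*z^4 + 23*z^3 + 18*z^2 - 12*z - 8)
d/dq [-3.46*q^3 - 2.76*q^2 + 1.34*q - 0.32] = -10.38*q^2 - 5.52*q + 1.34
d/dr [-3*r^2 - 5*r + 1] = -6*r - 5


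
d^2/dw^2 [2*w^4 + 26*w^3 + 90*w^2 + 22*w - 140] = 24*w^2 + 156*w + 180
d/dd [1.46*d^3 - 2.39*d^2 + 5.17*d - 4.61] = 4.38*d^2 - 4.78*d + 5.17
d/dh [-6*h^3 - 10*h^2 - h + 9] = -18*h^2 - 20*h - 1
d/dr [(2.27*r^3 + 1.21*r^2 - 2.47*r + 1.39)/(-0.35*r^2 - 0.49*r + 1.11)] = (-0.7945*r^4 - 2.2246*r^3 + 6.1017*r^2 + 3.6592*r - 2.0606)/(0.1225*r^4 + 0.343*r^3 - 0.5369*r^2 - 1.0878*r + 1.2321)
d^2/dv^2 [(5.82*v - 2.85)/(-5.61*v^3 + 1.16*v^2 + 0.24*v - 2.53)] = (-1099.005732*v^5 + 1303.591212*v^4 - 328.08144*v^3 + 991.246392*v^2 - 340.428006*v + 9.988872)/(176.558481*v^9 - 109.522908*v^8 - 0.0134640000000026*v^7 + 246.683287*v^6 - 98.784792*v^5 - 10.425696*v^4 + 111.939435*v^3 - 21.837948*v^2 - 4.608648*v + 16.194277)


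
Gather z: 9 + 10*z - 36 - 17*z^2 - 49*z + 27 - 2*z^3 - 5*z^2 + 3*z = -2*z^3 - 22*z^2 - 36*z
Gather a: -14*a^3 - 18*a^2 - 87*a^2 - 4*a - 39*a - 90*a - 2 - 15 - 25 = -14*a^3 - 105*a^2 - 133*a - 42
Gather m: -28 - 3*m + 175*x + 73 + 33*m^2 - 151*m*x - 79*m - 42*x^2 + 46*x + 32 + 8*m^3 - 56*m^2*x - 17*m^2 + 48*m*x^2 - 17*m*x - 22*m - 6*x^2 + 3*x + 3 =8*m^3 + m^2*(16 - 56*x) + m*(48*x^2 - 168*x - 104) - 48*x^2 + 224*x + 80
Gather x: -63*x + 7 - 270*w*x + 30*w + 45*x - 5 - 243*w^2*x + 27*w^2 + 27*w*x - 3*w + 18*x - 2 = 27*w^2 + 27*w + x*(-243*w^2 - 243*w)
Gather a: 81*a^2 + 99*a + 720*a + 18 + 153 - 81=81*a^2 + 819*a + 90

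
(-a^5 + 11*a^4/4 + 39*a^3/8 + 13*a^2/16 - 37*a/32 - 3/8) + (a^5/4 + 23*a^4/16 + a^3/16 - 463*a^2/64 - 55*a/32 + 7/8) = -3*a^5/4 + 67*a^4/16 + 79*a^3/16 - 411*a^2/64 - 23*a/8 + 1/2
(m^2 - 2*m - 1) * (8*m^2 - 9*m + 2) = 8*m^4 - 25*m^3 + 12*m^2 + 5*m - 2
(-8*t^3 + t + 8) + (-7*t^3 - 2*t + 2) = -15*t^3 - t + 10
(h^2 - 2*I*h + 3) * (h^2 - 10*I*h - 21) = h^4 - 12*I*h^3 - 38*h^2 + 12*I*h - 63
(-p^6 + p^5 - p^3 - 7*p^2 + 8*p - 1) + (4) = -p^6 + p^5 - p^3 - 7*p^2 + 8*p + 3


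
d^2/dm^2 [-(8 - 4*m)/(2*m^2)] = 4*(m - 6)/m^4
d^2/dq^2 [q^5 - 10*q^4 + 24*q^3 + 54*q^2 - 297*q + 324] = 20*q^3 - 120*q^2 + 144*q + 108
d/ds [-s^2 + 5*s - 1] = 5 - 2*s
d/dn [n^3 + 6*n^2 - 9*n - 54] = 3*n^2 + 12*n - 9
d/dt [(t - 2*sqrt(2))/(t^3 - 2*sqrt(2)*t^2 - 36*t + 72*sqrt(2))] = -2*t/(t^4 - 72*t^2 + 1296)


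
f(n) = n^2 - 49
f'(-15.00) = -30.00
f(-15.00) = 176.00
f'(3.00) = 6.00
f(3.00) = -40.00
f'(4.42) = 8.84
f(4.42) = -29.46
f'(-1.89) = -3.78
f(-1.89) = -45.43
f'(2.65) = 5.30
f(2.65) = -41.98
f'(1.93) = 3.86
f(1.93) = -45.28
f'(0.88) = 1.76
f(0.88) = -48.23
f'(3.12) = 6.24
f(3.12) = -39.27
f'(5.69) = 11.38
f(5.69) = -16.62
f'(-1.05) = -2.10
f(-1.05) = -47.90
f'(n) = 2*n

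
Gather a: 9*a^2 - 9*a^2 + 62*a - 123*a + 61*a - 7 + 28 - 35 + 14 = 0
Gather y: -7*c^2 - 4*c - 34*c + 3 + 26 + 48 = -7*c^2 - 38*c + 77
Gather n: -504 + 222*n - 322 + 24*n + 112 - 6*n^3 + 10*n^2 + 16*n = -6*n^3 + 10*n^2 + 262*n - 714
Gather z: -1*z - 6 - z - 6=-2*z - 12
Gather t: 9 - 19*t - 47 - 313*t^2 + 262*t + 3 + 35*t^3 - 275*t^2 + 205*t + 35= 35*t^3 - 588*t^2 + 448*t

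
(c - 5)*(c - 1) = c^2 - 6*c + 5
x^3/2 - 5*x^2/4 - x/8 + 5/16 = (x/2 + 1/4)*(x - 5/2)*(x - 1/2)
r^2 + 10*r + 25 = (r + 5)^2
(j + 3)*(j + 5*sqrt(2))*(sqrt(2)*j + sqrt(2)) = sqrt(2)*j^3 + 4*sqrt(2)*j^2 + 10*j^2 + 3*sqrt(2)*j + 40*j + 30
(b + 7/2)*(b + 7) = b^2 + 21*b/2 + 49/2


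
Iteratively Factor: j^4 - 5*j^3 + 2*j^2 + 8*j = (j - 4)*(j^3 - j^2 - 2*j) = (j - 4)*(j + 1)*(j^2 - 2*j) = j*(j - 4)*(j + 1)*(j - 2)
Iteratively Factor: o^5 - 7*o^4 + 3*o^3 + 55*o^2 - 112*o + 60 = (o - 2)*(o^4 - 5*o^3 - 7*o^2 + 41*o - 30) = (o - 2)*(o + 3)*(o^3 - 8*o^2 + 17*o - 10) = (o - 5)*(o - 2)*(o + 3)*(o^2 - 3*o + 2) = (o - 5)*(o - 2)^2*(o + 3)*(o - 1)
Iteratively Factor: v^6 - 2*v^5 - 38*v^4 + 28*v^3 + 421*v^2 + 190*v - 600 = (v + 4)*(v^5 - 6*v^4 - 14*v^3 + 84*v^2 + 85*v - 150) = (v - 5)*(v + 4)*(v^4 - v^3 - 19*v^2 - 11*v + 30) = (v - 5)^2*(v + 4)*(v^3 + 4*v^2 + v - 6) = (v - 5)^2*(v + 3)*(v + 4)*(v^2 + v - 2) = (v - 5)^2*(v - 1)*(v + 3)*(v + 4)*(v + 2)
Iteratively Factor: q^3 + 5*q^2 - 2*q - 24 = (q - 2)*(q^2 + 7*q + 12) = (q - 2)*(q + 3)*(q + 4)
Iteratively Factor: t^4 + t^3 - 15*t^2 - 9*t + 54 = (t - 2)*(t^3 + 3*t^2 - 9*t - 27) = (t - 2)*(t + 3)*(t^2 - 9) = (t - 2)*(t + 3)^2*(t - 3)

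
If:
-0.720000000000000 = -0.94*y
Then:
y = 0.77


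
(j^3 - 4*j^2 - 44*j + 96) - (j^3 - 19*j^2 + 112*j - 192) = 15*j^2 - 156*j + 288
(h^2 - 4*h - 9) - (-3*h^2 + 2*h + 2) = 4*h^2 - 6*h - 11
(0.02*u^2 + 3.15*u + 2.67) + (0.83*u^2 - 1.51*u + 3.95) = 0.85*u^2 + 1.64*u + 6.62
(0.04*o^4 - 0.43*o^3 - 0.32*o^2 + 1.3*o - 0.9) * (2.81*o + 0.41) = 0.1124*o^5 - 1.1919*o^4 - 1.0755*o^3 + 3.5218*o^2 - 1.996*o - 0.369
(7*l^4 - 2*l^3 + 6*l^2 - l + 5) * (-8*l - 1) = -56*l^5 + 9*l^4 - 46*l^3 + 2*l^2 - 39*l - 5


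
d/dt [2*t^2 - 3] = 4*t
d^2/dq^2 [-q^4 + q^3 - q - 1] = 6*q*(1 - 2*q)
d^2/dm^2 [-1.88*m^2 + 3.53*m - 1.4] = -3.76000000000000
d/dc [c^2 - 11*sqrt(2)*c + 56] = 2*c - 11*sqrt(2)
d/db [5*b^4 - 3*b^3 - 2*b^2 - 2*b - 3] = 20*b^3 - 9*b^2 - 4*b - 2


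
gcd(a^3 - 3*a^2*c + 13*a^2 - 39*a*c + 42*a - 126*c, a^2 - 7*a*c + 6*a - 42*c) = a + 6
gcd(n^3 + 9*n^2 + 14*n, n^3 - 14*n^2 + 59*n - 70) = 1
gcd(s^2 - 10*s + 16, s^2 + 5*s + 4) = 1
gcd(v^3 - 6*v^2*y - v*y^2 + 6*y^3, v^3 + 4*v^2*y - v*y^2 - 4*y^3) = -v^2 + y^2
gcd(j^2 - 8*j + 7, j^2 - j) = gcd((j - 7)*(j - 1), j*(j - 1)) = j - 1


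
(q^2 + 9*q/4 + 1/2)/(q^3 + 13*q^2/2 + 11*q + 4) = (4*q + 1)/(2*(2*q^2 + 9*q + 4))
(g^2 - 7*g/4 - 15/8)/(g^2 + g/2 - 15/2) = (g + 3/4)/(g + 3)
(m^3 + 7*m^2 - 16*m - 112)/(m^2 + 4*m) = m + 3 - 28/m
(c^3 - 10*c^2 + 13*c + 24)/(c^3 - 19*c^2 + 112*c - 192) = (c + 1)/(c - 8)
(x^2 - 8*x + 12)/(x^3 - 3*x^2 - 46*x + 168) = (x - 2)/(x^2 + 3*x - 28)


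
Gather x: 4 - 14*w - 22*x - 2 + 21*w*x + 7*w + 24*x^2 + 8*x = -7*w + 24*x^2 + x*(21*w - 14) + 2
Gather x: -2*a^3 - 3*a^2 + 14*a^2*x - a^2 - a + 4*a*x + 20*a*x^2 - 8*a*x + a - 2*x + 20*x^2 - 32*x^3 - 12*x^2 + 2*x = -2*a^3 - 4*a^2 - 32*x^3 + x^2*(20*a + 8) + x*(14*a^2 - 4*a)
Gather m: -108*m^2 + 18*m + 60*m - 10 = -108*m^2 + 78*m - 10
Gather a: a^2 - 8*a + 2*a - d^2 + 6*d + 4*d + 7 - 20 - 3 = a^2 - 6*a - d^2 + 10*d - 16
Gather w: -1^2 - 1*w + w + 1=0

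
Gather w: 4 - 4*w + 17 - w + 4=25 - 5*w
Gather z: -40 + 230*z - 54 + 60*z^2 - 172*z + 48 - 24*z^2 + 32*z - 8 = 36*z^2 + 90*z - 54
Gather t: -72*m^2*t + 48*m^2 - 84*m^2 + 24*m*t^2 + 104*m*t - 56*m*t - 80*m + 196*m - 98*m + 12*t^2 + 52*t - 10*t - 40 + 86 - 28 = -36*m^2 + 18*m + t^2*(24*m + 12) + t*(-72*m^2 + 48*m + 42) + 18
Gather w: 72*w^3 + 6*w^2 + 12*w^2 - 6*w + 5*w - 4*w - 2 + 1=72*w^3 + 18*w^2 - 5*w - 1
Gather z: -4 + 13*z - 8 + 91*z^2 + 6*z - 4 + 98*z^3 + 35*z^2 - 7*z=98*z^3 + 126*z^2 + 12*z - 16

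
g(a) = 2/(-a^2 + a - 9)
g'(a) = 2*(2*a - 1)/(-a^2 + a - 9)^2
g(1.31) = -0.21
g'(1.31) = 0.04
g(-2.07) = -0.13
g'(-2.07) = -0.04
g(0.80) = -0.23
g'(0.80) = 0.02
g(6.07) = -0.05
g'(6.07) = 0.01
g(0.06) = -0.22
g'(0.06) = -0.02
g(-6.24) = -0.04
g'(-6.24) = -0.01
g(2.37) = -0.16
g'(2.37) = 0.05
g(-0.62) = -0.20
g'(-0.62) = -0.04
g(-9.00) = -0.02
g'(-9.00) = 0.00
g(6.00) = -0.05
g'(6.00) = 0.01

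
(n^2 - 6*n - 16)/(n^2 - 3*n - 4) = (-n^2 + 6*n + 16)/(-n^2 + 3*n + 4)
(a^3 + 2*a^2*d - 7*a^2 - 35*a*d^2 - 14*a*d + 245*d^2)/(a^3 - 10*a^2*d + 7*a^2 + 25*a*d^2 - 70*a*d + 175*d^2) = (a^2 + 7*a*d - 7*a - 49*d)/(a^2 - 5*a*d + 7*a - 35*d)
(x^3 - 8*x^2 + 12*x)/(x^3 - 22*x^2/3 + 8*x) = 3*(x - 2)/(3*x - 4)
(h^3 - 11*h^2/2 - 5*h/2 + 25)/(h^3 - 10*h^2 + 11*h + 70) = (h - 5/2)/(h - 7)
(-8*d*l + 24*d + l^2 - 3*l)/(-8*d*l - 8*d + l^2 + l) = (l - 3)/(l + 1)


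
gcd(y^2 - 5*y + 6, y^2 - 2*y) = y - 2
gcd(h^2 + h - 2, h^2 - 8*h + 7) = h - 1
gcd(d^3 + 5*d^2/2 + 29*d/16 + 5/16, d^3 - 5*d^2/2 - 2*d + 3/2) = d + 1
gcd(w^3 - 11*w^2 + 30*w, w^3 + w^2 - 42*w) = w^2 - 6*w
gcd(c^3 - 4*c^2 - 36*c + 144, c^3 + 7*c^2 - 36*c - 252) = c^2 - 36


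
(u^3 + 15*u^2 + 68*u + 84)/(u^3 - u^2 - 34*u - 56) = (u^2 + 13*u + 42)/(u^2 - 3*u - 28)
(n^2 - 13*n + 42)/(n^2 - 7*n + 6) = (n - 7)/(n - 1)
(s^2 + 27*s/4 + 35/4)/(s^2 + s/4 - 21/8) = 2*(s + 5)/(2*s - 3)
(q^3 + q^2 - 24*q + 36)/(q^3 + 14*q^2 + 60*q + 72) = (q^2 - 5*q + 6)/(q^2 + 8*q + 12)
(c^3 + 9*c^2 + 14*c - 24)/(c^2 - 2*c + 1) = (c^2 + 10*c + 24)/(c - 1)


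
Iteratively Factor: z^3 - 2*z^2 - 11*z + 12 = (z - 1)*(z^2 - z - 12) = (z - 4)*(z - 1)*(z + 3)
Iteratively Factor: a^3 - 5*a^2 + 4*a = (a - 1)*(a^2 - 4*a) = a*(a - 1)*(a - 4)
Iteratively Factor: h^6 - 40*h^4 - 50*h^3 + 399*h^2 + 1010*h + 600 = (h + 4)*(h^5 - 4*h^4 - 24*h^3 + 46*h^2 + 215*h + 150) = (h - 5)*(h + 4)*(h^4 + h^3 - 19*h^2 - 49*h - 30) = (h - 5)*(h + 1)*(h + 4)*(h^3 - 19*h - 30) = (h - 5)*(h + 1)*(h + 2)*(h + 4)*(h^2 - 2*h - 15) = (h - 5)^2*(h + 1)*(h + 2)*(h + 4)*(h + 3)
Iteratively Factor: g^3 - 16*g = (g)*(g^2 - 16) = g*(g - 4)*(g + 4)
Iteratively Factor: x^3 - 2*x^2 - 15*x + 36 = (x + 4)*(x^2 - 6*x + 9) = (x - 3)*(x + 4)*(x - 3)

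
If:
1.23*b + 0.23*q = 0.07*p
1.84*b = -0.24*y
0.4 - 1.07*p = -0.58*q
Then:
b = -0.130434782608696*y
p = 0.45280863218026*y + 0.447688564476886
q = 0.835353855918756*y + 0.13625304136253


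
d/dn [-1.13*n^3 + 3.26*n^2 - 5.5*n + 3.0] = -3.39*n^2 + 6.52*n - 5.5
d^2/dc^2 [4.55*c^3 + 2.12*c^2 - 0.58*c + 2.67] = 27.3*c + 4.24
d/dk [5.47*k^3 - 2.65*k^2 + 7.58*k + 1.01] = 16.41*k^2 - 5.3*k + 7.58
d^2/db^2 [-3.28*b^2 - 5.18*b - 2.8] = -6.56000000000000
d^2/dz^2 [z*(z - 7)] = 2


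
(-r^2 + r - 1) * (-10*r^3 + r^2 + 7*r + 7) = 10*r^5 - 11*r^4 + 4*r^3 - r^2 - 7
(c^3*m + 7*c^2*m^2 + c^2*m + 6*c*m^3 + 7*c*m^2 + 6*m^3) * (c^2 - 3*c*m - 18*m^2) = c^5*m + 4*c^4*m^2 + c^4*m - 33*c^3*m^3 + 4*c^3*m^2 - 144*c^2*m^4 - 33*c^2*m^3 - 108*c*m^5 - 144*c*m^4 - 108*m^5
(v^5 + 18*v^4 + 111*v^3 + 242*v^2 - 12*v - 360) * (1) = v^5 + 18*v^4 + 111*v^3 + 242*v^2 - 12*v - 360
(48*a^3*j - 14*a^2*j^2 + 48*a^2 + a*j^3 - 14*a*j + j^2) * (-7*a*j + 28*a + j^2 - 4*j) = -336*a^4*j^2 + 1344*a^4*j + 146*a^3*j^3 - 584*a^3*j^2 - 336*a^3*j + 1344*a^3 - 21*a^2*j^4 + 84*a^2*j^3 + 146*a^2*j^2 - 584*a^2*j + a*j^5 - 4*a*j^4 - 21*a*j^3 + 84*a*j^2 + j^4 - 4*j^3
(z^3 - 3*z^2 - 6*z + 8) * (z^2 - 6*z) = z^5 - 9*z^4 + 12*z^3 + 44*z^2 - 48*z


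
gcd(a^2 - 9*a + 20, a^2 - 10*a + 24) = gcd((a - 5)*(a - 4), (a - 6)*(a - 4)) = a - 4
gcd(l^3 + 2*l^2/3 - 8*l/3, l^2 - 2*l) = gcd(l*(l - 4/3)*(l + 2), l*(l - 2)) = l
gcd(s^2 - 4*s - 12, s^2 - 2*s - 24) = s - 6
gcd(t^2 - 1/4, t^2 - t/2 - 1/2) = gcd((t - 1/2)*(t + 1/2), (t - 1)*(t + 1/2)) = t + 1/2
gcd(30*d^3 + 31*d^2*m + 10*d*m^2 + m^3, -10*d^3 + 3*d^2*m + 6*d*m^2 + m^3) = 10*d^2 + 7*d*m + m^2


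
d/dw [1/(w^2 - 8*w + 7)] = 2*(4 - w)/(w^2 - 8*w + 7)^2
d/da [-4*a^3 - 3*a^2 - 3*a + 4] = -12*a^2 - 6*a - 3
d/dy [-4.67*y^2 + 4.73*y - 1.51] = 4.73 - 9.34*y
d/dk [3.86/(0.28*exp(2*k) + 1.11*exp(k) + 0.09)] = (-2.1616*exp(k) - 4.2846)*exp(k)/(0.28*exp(2*k) + 1.11*exp(k) + 0.09)^2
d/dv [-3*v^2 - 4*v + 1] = -6*v - 4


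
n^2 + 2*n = n*(n + 2)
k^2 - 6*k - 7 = (k - 7)*(k + 1)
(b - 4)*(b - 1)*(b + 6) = b^3 + b^2 - 26*b + 24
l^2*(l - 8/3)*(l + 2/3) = l^4 - 2*l^3 - 16*l^2/9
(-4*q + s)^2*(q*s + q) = 16*q^3*s + 16*q^3 - 8*q^2*s^2 - 8*q^2*s + q*s^3 + q*s^2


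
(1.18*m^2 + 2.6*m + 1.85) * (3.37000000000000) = 3.9766*m^2 + 8.762*m + 6.2345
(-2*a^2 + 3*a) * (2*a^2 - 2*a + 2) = -4*a^4 + 10*a^3 - 10*a^2 + 6*a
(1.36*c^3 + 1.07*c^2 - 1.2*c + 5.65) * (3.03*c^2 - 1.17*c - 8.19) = 4.1208*c^5 + 1.6509*c^4 - 16.0263*c^3 + 9.7602*c^2 + 3.2175*c - 46.2735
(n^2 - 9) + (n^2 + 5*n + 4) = 2*n^2 + 5*n - 5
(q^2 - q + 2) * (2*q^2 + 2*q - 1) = 2*q^4 + q^2 + 5*q - 2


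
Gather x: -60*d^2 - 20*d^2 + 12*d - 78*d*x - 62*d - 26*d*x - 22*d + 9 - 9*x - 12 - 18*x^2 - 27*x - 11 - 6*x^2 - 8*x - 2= -80*d^2 - 72*d - 24*x^2 + x*(-104*d - 44) - 16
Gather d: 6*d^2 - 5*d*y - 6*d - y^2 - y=6*d^2 + d*(-5*y - 6) - y^2 - y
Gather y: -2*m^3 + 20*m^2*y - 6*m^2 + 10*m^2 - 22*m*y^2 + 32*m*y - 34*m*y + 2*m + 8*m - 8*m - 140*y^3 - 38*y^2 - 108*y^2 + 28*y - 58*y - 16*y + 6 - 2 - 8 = -2*m^3 + 4*m^2 + 2*m - 140*y^3 + y^2*(-22*m - 146) + y*(20*m^2 - 2*m - 46) - 4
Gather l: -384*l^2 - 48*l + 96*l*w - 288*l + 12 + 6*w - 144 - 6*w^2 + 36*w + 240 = -384*l^2 + l*(96*w - 336) - 6*w^2 + 42*w + 108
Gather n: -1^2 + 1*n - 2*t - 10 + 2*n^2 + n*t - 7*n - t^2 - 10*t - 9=2*n^2 + n*(t - 6) - t^2 - 12*t - 20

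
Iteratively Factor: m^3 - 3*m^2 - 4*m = (m + 1)*(m^2 - 4*m) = m*(m + 1)*(m - 4)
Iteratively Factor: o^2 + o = (o + 1)*(o)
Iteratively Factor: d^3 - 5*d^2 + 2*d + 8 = (d - 2)*(d^2 - 3*d - 4) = (d - 4)*(d - 2)*(d + 1)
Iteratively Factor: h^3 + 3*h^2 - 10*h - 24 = (h + 2)*(h^2 + h - 12) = (h - 3)*(h + 2)*(h + 4)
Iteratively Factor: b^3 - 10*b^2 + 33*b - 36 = (b - 4)*(b^2 - 6*b + 9) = (b - 4)*(b - 3)*(b - 3)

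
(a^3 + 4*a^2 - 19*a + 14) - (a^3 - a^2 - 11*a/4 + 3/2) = 5*a^2 - 65*a/4 + 25/2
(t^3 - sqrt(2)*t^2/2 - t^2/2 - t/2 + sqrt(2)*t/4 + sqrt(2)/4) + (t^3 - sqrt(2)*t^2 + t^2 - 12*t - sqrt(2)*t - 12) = 2*t^3 - 3*sqrt(2)*t^2/2 + t^2/2 - 25*t/2 - 3*sqrt(2)*t/4 - 12 + sqrt(2)/4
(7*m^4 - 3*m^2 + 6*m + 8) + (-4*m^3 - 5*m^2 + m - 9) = 7*m^4 - 4*m^3 - 8*m^2 + 7*m - 1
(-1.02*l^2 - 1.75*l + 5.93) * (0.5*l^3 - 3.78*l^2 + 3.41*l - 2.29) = -0.51*l^5 + 2.9806*l^4 + 6.1018*l^3 - 26.0471*l^2 + 24.2288*l - 13.5797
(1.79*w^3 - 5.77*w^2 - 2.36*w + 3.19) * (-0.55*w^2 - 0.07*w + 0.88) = -0.9845*w^5 + 3.0482*w^4 + 3.2771*w^3 - 6.6669*w^2 - 2.3001*w + 2.8072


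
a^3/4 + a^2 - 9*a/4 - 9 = (a/4 + 1)*(a - 3)*(a + 3)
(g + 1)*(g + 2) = g^2 + 3*g + 2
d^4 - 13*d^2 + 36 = (d - 3)*(d - 2)*(d + 2)*(d + 3)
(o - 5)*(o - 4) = o^2 - 9*o + 20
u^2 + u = u*(u + 1)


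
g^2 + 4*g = g*(g + 4)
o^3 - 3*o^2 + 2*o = o*(o - 2)*(o - 1)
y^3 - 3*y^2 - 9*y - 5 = (y - 5)*(y + 1)^2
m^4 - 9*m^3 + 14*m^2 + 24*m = m*(m - 6)*(m - 4)*(m + 1)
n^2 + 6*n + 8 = (n + 2)*(n + 4)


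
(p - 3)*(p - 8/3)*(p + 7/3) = p^3 - 10*p^2/3 - 47*p/9 + 56/3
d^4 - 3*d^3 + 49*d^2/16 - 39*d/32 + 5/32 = (d - 5/4)*(d - 1)*(d - 1/2)*(d - 1/4)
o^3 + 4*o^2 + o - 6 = (o - 1)*(o + 2)*(o + 3)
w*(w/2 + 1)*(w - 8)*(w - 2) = w^4/2 - 4*w^3 - 2*w^2 + 16*w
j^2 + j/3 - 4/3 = (j - 1)*(j + 4/3)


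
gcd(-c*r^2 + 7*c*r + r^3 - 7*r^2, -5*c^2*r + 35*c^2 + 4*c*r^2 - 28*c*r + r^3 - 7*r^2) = -c*r + 7*c + r^2 - 7*r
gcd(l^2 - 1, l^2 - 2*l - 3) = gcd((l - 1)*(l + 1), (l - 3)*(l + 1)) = l + 1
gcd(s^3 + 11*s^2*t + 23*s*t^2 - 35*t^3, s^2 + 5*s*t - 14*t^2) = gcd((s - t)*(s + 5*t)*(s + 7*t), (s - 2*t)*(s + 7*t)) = s + 7*t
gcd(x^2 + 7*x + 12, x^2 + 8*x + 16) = x + 4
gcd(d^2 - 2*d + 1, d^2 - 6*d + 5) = d - 1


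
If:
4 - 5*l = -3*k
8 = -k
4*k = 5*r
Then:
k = -8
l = -4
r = -32/5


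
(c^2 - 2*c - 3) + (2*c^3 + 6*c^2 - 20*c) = 2*c^3 + 7*c^2 - 22*c - 3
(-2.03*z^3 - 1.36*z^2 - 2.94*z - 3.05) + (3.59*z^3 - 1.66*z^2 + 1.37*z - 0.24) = 1.56*z^3 - 3.02*z^2 - 1.57*z - 3.29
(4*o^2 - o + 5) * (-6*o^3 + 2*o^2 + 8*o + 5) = -24*o^5 + 14*o^4 + 22*o^2 + 35*o + 25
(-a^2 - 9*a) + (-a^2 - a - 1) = -2*a^2 - 10*a - 1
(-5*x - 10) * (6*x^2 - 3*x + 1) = -30*x^3 - 45*x^2 + 25*x - 10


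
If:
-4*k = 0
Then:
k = 0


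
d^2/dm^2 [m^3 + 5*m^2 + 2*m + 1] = 6*m + 10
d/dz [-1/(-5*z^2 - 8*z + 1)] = 2*(-5*z - 4)/(5*z^2 + 8*z - 1)^2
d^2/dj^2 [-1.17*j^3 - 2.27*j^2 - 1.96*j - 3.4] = -7.02*j - 4.54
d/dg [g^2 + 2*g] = 2*g + 2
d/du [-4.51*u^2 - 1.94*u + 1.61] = -9.02*u - 1.94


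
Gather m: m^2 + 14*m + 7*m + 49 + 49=m^2 + 21*m + 98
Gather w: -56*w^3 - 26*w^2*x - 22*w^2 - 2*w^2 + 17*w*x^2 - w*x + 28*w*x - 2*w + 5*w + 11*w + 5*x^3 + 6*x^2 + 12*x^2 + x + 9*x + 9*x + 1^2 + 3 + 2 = -56*w^3 + w^2*(-26*x - 24) + w*(17*x^2 + 27*x + 14) + 5*x^3 + 18*x^2 + 19*x + 6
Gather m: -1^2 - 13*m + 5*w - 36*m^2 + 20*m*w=-36*m^2 + m*(20*w - 13) + 5*w - 1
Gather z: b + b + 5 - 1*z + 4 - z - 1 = 2*b - 2*z + 8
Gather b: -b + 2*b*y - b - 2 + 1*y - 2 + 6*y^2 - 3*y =b*(2*y - 2) + 6*y^2 - 2*y - 4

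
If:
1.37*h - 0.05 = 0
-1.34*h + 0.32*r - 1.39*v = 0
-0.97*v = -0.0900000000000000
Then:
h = 0.04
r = 0.56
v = 0.09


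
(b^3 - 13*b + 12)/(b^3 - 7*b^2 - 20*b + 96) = (b - 1)/(b - 8)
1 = 1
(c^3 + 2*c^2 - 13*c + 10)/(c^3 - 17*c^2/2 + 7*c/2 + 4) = 2*(c^2 + 3*c - 10)/(2*c^2 - 15*c - 8)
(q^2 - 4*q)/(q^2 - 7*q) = (q - 4)/(q - 7)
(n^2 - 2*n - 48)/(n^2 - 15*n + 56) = (n + 6)/(n - 7)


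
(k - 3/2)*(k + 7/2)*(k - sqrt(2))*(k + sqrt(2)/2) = k^4 - sqrt(2)*k^3/2 + 2*k^3 - 25*k^2/4 - sqrt(2)*k^2 - 2*k + 21*sqrt(2)*k/8 + 21/4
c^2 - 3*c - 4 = (c - 4)*(c + 1)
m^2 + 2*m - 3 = (m - 1)*(m + 3)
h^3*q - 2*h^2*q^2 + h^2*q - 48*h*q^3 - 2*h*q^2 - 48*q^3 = (h - 8*q)*(h + 6*q)*(h*q + q)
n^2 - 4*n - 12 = (n - 6)*(n + 2)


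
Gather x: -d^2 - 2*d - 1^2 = -d^2 - 2*d - 1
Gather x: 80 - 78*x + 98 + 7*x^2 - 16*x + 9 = 7*x^2 - 94*x + 187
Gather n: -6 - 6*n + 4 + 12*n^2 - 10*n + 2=12*n^2 - 16*n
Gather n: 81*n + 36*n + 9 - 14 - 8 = 117*n - 13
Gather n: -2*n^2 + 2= 2 - 2*n^2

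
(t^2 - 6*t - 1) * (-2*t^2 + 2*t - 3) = -2*t^4 + 14*t^3 - 13*t^2 + 16*t + 3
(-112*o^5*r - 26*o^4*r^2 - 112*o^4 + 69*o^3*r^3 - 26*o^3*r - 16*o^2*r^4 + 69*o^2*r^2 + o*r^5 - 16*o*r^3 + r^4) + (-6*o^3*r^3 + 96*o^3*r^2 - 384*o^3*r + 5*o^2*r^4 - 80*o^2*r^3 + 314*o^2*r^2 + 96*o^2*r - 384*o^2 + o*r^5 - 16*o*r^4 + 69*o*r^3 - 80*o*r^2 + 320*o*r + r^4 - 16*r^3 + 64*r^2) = -112*o^5*r - 26*o^4*r^2 - 112*o^4 + 63*o^3*r^3 + 96*o^3*r^2 - 410*o^3*r - 11*o^2*r^4 - 80*o^2*r^3 + 383*o^2*r^2 + 96*o^2*r - 384*o^2 + 2*o*r^5 - 16*o*r^4 + 53*o*r^3 - 80*o*r^2 + 320*o*r + 2*r^4 - 16*r^3 + 64*r^2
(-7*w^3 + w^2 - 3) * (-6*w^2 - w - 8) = 42*w^5 + w^4 + 55*w^3 + 10*w^2 + 3*w + 24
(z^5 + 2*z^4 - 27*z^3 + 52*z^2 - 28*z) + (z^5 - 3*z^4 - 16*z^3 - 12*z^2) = 2*z^5 - z^4 - 43*z^3 + 40*z^2 - 28*z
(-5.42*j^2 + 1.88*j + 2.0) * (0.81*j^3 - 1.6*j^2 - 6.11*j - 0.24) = -4.3902*j^5 + 10.1948*j^4 + 31.7282*j^3 - 13.386*j^2 - 12.6712*j - 0.48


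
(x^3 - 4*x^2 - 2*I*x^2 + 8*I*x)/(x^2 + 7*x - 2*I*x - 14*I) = x*(x - 4)/(x + 7)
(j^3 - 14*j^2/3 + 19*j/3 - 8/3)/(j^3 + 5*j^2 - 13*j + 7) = (j - 8/3)/(j + 7)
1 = 1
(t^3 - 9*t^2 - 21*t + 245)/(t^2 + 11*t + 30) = (t^2 - 14*t + 49)/(t + 6)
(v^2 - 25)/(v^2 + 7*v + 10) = (v - 5)/(v + 2)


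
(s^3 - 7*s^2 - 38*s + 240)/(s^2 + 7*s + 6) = (s^2 - 13*s + 40)/(s + 1)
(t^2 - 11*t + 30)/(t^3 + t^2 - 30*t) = (t - 6)/(t*(t + 6))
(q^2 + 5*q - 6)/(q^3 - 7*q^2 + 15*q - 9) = (q + 6)/(q^2 - 6*q + 9)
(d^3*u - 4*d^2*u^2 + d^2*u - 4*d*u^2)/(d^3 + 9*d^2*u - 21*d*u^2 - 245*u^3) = d*u*(d^2 - 4*d*u + d - 4*u)/(d^3 + 9*d^2*u - 21*d*u^2 - 245*u^3)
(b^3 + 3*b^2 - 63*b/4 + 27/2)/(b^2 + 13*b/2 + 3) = (4*b^2 - 12*b + 9)/(2*(2*b + 1))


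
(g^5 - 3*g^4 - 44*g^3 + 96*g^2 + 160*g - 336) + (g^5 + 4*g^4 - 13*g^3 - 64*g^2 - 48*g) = 2*g^5 + g^4 - 57*g^3 + 32*g^2 + 112*g - 336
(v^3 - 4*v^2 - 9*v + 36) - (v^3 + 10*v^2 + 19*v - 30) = -14*v^2 - 28*v + 66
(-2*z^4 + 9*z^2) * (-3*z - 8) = 6*z^5 + 16*z^4 - 27*z^3 - 72*z^2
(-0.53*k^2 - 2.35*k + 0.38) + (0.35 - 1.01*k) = -0.53*k^2 - 3.36*k + 0.73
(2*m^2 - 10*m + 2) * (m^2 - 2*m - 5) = 2*m^4 - 14*m^3 + 12*m^2 + 46*m - 10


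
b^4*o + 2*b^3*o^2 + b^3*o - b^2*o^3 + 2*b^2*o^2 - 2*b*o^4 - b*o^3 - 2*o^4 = (b - o)*(b + o)*(b + 2*o)*(b*o + o)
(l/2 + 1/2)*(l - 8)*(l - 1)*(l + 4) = l^4/2 - 2*l^3 - 33*l^2/2 + 2*l + 16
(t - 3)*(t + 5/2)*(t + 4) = t^3 + 7*t^2/2 - 19*t/2 - 30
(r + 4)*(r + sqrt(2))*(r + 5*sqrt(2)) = r^3 + 4*r^2 + 6*sqrt(2)*r^2 + 10*r + 24*sqrt(2)*r + 40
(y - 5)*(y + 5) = y^2 - 25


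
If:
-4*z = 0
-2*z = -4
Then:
No Solution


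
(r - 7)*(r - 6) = r^2 - 13*r + 42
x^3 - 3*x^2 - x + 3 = (x - 3)*(x - 1)*(x + 1)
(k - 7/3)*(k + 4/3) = k^2 - k - 28/9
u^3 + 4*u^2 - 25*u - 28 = (u - 4)*(u + 1)*(u + 7)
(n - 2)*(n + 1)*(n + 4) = n^3 + 3*n^2 - 6*n - 8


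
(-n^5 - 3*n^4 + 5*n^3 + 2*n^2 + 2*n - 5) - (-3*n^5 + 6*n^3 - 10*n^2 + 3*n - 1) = 2*n^5 - 3*n^4 - n^3 + 12*n^2 - n - 4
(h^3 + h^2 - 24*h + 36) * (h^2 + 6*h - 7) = h^5 + 7*h^4 - 25*h^3 - 115*h^2 + 384*h - 252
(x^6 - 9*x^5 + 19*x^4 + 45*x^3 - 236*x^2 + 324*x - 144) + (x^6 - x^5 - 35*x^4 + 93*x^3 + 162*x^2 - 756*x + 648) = 2*x^6 - 10*x^5 - 16*x^4 + 138*x^3 - 74*x^2 - 432*x + 504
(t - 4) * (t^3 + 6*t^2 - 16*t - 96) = t^4 + 2*t^3 - 40*t^2 - 32*t + 384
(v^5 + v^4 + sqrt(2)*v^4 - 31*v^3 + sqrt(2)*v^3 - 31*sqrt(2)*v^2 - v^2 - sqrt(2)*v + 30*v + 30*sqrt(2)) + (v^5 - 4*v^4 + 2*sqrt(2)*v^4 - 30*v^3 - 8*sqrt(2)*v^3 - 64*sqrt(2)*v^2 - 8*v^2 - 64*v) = 2*v^5 - 3*v^4 + 3*sqrt(2)*v^4 - 61*v^3 - 7*sqrt(2)*v^3 - 95*sqrt(2)*v^2 - 9*v^2 - 34*v - sqrt(2)*v + 30*sqrt(2)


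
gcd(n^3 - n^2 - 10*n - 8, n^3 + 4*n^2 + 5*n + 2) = n^2 + 3*n + 2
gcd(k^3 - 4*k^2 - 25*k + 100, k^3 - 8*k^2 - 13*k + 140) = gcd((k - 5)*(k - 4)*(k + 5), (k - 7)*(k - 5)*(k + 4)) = k - 5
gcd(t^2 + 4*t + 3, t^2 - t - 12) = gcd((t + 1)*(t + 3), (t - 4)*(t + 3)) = t + 3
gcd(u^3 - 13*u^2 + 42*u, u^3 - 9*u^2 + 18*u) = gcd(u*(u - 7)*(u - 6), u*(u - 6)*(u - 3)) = u^2 - 6*u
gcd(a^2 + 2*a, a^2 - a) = a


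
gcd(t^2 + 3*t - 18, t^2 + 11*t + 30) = t + 6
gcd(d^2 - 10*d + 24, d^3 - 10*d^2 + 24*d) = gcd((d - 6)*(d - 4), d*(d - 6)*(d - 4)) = d^2 - 10*d + 24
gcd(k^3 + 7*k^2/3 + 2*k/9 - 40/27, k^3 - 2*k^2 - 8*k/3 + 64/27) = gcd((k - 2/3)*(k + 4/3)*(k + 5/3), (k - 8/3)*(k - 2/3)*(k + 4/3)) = k^2 + 2*k/3 - 8/9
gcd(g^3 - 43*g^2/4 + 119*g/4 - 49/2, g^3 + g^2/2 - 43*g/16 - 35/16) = g - 7/4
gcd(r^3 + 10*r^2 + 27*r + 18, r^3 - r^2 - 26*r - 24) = r + 1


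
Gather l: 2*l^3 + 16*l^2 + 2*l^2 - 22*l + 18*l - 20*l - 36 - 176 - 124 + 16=2*l^3 + 18*l^2 - 24*l - 320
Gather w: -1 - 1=-2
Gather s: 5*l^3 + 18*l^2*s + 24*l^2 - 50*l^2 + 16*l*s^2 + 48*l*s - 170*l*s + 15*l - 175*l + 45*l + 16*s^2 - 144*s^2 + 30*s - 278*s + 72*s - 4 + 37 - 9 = 5*l^3 - 26*l^2 - 115*l + s^2*(16*l - 128) + s*(18*l^2 - 122*l - 176) + 24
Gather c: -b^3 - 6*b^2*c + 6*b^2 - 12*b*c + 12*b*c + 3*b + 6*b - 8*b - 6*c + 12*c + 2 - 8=-b^3 + 6*b^2 + b + c*(6 - 6*b^2) - 6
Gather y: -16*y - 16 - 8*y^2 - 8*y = -8*y^2 - 24*y - 16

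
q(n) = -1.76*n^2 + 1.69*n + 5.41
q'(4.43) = -13.90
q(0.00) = 5.41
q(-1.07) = 1.59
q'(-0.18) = 2.32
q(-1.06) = 1.64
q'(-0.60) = 3.80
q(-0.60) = 3.76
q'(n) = 1.69 - 3.52*n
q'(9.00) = -29.99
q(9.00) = -121.94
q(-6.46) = -78.96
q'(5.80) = -18.73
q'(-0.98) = 5.14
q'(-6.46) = 24.43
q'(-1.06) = 5.42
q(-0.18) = 5.05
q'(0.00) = 1.69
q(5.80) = -43.99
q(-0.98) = 2.06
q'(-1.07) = 5.46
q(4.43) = -21.64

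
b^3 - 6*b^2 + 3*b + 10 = (b - 5)*(b - 2)*(b + 1)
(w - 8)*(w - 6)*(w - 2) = w^3 - 16*w^2 + 76*w - 96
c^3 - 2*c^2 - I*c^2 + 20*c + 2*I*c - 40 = (c - 2)*(c - 5*I)*(c + 4*I)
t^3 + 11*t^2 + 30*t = t*(t + 5)*(t + 6)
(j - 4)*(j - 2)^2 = j^3 - 8*j^2 + 20*j - 16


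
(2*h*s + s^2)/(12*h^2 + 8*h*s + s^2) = s/(6*h + s)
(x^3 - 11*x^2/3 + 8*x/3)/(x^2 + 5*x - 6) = x*(3*x - 8)/(3*(x + 6))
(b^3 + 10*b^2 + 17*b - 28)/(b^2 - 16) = (b^2 + 6*b - 7)/(b - 4)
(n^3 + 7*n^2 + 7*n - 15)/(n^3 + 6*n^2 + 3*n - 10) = (n + 3)/(n + 2)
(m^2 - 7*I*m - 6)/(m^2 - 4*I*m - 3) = (m - 6*I)/(m - 3*I)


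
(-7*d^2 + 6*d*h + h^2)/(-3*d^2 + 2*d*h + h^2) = (7*d + h)/(3*d + h)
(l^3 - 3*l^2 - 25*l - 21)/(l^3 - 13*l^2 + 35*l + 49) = (l + 3)/(l - 7)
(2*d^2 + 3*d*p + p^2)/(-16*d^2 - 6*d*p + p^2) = (d + p)/(-8*d + p)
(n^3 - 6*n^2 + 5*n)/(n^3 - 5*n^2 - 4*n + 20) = n*(n - 1)/(n^2 - 4)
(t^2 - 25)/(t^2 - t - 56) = (25 - t^2)/(-t^2 + t + 56)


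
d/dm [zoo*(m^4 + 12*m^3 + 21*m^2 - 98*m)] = zoo*(m^3 + m^2 + m + 1)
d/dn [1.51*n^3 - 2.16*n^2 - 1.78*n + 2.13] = 4.53*n^2 - 4.32*n - 1.78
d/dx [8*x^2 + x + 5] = 16*x + 1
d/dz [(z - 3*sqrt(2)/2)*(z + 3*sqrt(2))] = 2*z + 3*sqrt(2)/2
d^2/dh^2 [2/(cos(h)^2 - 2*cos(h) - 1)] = (8*sin(h)^4 - 20*sin(h)^2 + 11*cos(h) - 3*cos(3*h) - 8)/(sin(h)^2 + 2*cos(h))^3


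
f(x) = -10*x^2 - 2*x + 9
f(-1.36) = -6.78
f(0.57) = 4.61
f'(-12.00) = 238.00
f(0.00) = 9.00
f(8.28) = -693.14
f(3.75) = -139.12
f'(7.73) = -156.60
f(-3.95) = -139.12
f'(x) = -20*x - 2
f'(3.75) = -77.00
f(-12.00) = -1407.00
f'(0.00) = -2.00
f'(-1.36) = 25.20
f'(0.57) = -13.40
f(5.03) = -254.07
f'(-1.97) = 37.40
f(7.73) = -603.99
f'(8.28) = -167.60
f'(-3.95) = 77.00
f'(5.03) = -102.60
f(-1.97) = -25.87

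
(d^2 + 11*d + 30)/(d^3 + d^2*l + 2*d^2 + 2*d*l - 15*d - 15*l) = (d + 6)/(d^2 + d*l - 3*d - 3*l)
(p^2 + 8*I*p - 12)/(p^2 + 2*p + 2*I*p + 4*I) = (p + 6*I)/(p + 2)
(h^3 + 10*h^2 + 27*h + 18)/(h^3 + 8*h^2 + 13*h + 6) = (h + 3)/(h + 1)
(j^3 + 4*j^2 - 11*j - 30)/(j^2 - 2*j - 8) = (j^2 + 2*j - 15)/(j - 4)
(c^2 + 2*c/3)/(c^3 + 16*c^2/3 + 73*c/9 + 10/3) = 3*c/(3*c^2 + 14*c + 15)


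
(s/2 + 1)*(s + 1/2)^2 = s^3/2 + 3*s^2/2 + 9*s/8 + 1/4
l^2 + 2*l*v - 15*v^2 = (l - 3*v)*(l + 5*v)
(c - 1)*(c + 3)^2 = c^3 + 5*c^2 + 3*c - 9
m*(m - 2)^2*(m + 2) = m^4 - 2*m^3 - 4*m^2 + 8*m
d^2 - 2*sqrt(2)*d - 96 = (d - 8*sqrt(2))*(d + 6*sqrt(2))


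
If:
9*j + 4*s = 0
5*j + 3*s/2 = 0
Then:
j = 0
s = 0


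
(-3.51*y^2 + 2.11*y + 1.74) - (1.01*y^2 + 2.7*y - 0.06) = -4.52*y^2 - 0.59*y + 1.8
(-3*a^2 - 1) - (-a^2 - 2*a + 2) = -2*a^2 + 2*a - 3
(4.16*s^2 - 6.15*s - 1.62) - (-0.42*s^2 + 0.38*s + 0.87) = 4.58*s^2 - 6.53*s - 2.49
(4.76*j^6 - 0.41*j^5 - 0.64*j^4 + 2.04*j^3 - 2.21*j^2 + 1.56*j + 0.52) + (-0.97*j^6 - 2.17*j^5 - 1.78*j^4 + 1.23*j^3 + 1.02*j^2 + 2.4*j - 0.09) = 3.79*j^6 - 2.58*j^5 - 2.42*j^4 + 3.27*j^3 - 1.19*j^2 + 3.96*j + 0.43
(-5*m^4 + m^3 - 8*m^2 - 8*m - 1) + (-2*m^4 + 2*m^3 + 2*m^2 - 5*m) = -7*m^4 + 3*m^3 - 6*m^2 - 13*m - 1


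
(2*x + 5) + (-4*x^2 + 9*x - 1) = -4*x^2 + 11*x + 4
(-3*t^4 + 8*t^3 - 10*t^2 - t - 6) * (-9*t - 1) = 27*t^5 - 69*t^4 + 82*t^3 + 19*t^2 + 55*t + 6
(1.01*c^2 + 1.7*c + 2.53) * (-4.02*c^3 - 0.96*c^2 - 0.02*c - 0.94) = -4.0602*c^5 - 7.8036*c^4 - 11.8228*c^3 - 3.4122*c^2 - 1.6486*c - 2.3782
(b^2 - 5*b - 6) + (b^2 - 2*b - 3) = 2*b^2 - 7*b - 9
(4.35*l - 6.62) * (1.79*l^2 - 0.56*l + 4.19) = 7.7865*l^3 - 14.2858*l^2 + 21.9337*l - 27.7378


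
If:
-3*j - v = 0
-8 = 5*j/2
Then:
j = -16/5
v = 48/5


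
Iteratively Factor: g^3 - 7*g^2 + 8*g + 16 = (g - 4)*(g^2 - 3*g - 4) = (g - 4)*(g + 1)*(g - 4)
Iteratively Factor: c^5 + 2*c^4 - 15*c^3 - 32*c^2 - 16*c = (c + 4)*(c^4 - 2*c^3 - 7*c^2 - 4*c) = c*(c + 4)*(c^3 - 2*c^2 - 7*c - 4) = c*(c - 4)*(c + 4)*(c^2 + 2*c + 1) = c*(c - 4)*(c + 1)*(c + 4)*(c + 1)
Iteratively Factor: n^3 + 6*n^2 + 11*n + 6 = (n + 1)*(n^2 + 5*n + 6) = (n + 1)*(n + 3)*(n + 2)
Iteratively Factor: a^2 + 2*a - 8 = (a - 2)*(a + 4)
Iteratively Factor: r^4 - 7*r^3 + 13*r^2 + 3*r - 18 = (r - 2)*(r^3 - 5*r^2 + 3*r + 9) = (r - 3)*(r - 2)*(r^2 - 2*r - 3) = (r - 3)*(r - 2)*(r + 1)*(r - 3)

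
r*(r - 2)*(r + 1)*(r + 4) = r^4 + 3*r^3 - 6*r^2 - 8*r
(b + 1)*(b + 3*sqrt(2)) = b^2 + b + 3*sqrt(2)*b + 3*sqrt(2)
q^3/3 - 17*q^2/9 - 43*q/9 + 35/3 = (q/3 + 1)*(q - 7)*(q - 5/3)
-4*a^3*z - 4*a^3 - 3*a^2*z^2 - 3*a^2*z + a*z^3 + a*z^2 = (-4*a + z)*(a + z)*(a*z + a)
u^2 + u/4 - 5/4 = (u - 1)*(u + 5/4)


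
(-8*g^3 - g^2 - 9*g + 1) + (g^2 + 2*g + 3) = -8*g^3 - 7*g + 4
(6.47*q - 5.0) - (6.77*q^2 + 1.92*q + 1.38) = -6.77*q^2 + 4.55*q - 6.38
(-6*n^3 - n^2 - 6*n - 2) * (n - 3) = -6*n^4 + 17*n^3 - 3*n^2 + 16*n + 6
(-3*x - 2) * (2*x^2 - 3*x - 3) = -6*x^3 + 5*x^2 + 15*x + 6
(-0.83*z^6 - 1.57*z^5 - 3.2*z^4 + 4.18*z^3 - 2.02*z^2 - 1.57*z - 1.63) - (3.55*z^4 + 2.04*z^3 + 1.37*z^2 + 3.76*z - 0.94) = -0.83*z^6 - 1.57*z^5 - 6.75*z^4 + 2.14*z^3 - 3.39*z^2 - 5.33*z - 0.69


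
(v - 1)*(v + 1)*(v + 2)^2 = v^4 + 4*v^3 + 3*v^2 - 4*v - 4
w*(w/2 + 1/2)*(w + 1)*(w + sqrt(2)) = w^4/2 + sqrt(2)*w^3/2 + w^3 + w^2/2 + sqrt(2)*w^2 + sqrt(2)*w/2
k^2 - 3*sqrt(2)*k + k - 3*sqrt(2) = (k + 1)*(k - 3*sqrt(2))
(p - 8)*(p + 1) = p^2 - 7*p - 8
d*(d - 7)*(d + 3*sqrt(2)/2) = d^3 - 7*d^2 + 3*sqrt(2)*d^2/2 - 21*sqrt(2)*d/2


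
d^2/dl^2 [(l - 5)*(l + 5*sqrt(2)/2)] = 2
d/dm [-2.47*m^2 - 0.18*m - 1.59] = -4.94*m - 0.18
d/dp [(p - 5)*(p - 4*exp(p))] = p - (p - 5)*(4*exp(p) - 1) - 4*exp(p)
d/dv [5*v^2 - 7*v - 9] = 10*v - 7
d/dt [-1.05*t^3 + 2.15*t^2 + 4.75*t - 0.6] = -3.15*t^2 + 4.3*t + 4.75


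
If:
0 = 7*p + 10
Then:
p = -10/7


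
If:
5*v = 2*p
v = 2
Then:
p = 5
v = 2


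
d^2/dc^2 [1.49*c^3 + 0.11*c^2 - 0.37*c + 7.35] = 8.94*c + 0.22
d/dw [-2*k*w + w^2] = -2*k + 2*w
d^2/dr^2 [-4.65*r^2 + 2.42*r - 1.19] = -9.30000000000000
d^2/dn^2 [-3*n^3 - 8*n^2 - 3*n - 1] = -18*n - 16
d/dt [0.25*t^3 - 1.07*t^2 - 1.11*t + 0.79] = 0.75*t^2 - 2.14*t - 1.11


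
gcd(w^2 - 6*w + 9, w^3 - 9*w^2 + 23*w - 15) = w - 3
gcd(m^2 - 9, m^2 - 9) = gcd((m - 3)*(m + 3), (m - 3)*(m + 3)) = m^2 - 9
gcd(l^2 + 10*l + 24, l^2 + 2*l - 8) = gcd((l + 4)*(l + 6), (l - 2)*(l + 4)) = l + 4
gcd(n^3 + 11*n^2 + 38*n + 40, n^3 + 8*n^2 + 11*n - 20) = n^2 + 9*n + 20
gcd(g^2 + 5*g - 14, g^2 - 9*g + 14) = g - 2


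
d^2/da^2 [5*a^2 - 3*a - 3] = 10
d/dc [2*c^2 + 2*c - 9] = 4*c + 2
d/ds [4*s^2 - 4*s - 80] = 8*s - 4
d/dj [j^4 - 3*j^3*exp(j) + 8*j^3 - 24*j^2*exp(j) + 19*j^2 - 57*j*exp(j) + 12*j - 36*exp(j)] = -3*j^3*exp(j) + 4*j^3 - 33*j^2*exp(j) + 24*j^2 - 105*j*exp(j) + 38*j - 93*exp(j) + 12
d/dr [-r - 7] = -1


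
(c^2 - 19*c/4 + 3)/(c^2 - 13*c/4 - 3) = (4*c - 3)/(4*c + 3)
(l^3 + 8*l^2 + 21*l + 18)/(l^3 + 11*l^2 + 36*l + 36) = (l + 3)/(l + 6)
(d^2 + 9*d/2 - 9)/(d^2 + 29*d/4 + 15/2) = 2*(2*d - 3)/(4*d + 5)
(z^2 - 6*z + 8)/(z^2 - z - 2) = (z - 4)/(z + 1)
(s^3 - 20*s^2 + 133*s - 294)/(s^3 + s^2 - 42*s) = (s^2 - 14*s + 49)/(s*(s + 7))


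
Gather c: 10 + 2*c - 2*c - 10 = 0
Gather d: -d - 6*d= -7*d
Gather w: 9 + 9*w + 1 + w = 10*w + 10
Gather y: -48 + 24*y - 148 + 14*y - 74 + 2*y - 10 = 40*y - 280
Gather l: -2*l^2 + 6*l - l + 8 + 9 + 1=-2*l^2 + 5*l + 18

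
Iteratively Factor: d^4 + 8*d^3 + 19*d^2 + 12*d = (d + 1)*(d^3 + 7*d^2 + 12*d) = (d + 1)*(d + 4)*(d^2 + 3*d) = (d + 1)*(d + 3)*(d + 4)*(d)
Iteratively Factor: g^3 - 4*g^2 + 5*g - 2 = (g - 1)*(g^2 - 3*g + 2) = (g - 2)*(g - 1)*(g - 1)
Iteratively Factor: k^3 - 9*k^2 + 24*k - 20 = (k - 2)*(k^2 - 7*k + 10) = (k - 2)^2*(k - 5)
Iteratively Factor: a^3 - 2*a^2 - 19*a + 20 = (a + 4)*(a^2 - 6*a + 5) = (a - 5)*(a + 4)*(a - 1)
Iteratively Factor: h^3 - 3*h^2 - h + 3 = (h + 1)*(h^2 - 4*h + 3) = (h - 3)*(h + 1)*(h - 1)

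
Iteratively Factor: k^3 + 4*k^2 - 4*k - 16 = (k + 4)*(k^2 - 4) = (k - 2)*(k + 4)*(k + 2)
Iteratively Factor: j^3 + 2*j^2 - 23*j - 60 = (j + 4)*(j^2 - 2*j - 15) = (j + 3)*(j + 4)*(j - 5)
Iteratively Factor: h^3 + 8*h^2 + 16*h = (h)*(h^2 + 8*h + 16) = h*(h + 4)*(h + 4)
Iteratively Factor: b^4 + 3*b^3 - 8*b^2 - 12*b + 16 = (b + 2)*(b^3 + b^2 - 10*b + 8) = (b - 2)*(b + 2)*(b^2 + 3*b - 4) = (b - 2)*(b + 2)*(b + 4)*(b - 1)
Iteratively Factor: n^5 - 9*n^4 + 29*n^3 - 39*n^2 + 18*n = (n - 3)*(n^4 - 6*n^3 + 11*n^2 - 6*n) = (n - 3)*(n - 1)*(n^3 - 5*n^2 + 6*n) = (n - 3)*(n - 2)*(n - 1)*(n^2 - 3*n) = (n - 3)^2*(n - 2)*(n - 1)*(n)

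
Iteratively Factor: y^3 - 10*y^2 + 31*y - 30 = (y - 2)*(y^2 - 8*y + 15) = (y - 5)*(y - 2)*(y - 3)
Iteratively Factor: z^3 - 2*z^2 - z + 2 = (z - 1)*(z^2 - z - 2) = (z - 1)*(z + 1)*(z - 2)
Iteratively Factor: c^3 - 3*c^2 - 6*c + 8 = (c + 2)*(c^2 - 5*c + 4) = (c - 1)*(c + 2)*(c - 4)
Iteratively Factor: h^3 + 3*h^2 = (h + 3)*(h^2) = h*(h + 3)*(h)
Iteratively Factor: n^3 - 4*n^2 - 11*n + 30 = (n - 5)*(n^2 + n - 6) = (n - 5)*(n - 2)*(n + 3)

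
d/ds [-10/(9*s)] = 10/(9*s^2)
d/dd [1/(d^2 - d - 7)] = (1 - 2*d)/(-d^2 + d + 7)^2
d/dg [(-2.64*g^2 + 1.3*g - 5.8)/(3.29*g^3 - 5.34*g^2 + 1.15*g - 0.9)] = (8.6856*g^4 - 8.554*g^3 + 61.152*g^2 - 57.192*g + 5.5)/(10.8241*g^6 - 35.1372*g^5 + 36.0826*g^4 - 18.204*g^3 + 10.9345*g^2 - 2.07*g + 0.81)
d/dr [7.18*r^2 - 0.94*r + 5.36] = 14.36*r - 0.94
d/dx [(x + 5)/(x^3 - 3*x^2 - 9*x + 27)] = 2*(-x^2 - 9*x - 12)/(x^5 - 3*x^4 - 18*x^3 + 54*x^2 + 81*x - 243)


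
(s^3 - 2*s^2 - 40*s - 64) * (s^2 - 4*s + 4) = s^5 - 6*s^4 - 28*s^3 + 88*s^2 + 96*s - 256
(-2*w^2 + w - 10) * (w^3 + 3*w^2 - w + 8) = -2*w^5 - 5*w^4 - 5*w^3 - 47*w^2 + 18*w - 80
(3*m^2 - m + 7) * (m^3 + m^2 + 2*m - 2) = 3*m^5 + 2*m^4 + 12*m^3 - m^2 + 16*m - 14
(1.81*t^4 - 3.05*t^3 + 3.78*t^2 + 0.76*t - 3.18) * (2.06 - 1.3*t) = -2.353*t^5 + 7.6936*t^4 - 11.197*t^3 + 6.7988*t^2 + 5.6996*t - 6.5508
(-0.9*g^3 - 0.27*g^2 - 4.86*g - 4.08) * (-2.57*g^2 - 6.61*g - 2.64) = 2.313*g^5 + 6.6429*g^4 + 16.6509*g^3 + 43.323*g^2 + 39.7992*g + 10.7712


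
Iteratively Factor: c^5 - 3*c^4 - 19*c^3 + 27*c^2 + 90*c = (c - 5)*(c^4 + 2*c^3 - 9*c^2 - 18*c) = (c - 5)*(c + 3)*(c^3 - c^2 - 6*c) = (c - 5)*(c + 2)*(c + 3)*(c^2 - 3*c) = c*(c - 5)*(c + 2)*(c + 3)*(c - 3)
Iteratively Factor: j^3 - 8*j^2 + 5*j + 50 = (j + 2)*(j^2 - 10*j + 25) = (j - 5)*(j + 2)*(j - 5)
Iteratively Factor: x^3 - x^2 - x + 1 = (x - 1)*(x^2 - 1) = (x - 1)^2*(x + 1)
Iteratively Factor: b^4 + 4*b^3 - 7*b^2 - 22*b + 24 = (b - 1)*(b^3 + 5*b^2 - 2*b - 24) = (b - 1)*(b + 4)*(b^2 + b - 6) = (b - 2)*(b - 1)*(b + 4)*(b + 3)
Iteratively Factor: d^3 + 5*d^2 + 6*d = (d + 2)*(d^2 + 3*d) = d*(d + 2)*(d + 3)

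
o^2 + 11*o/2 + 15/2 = (o + 5/2)*(o + 3)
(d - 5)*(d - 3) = d^2 - 8*d + 15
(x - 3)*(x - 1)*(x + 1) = x^3 - 3*x^2 - x + 3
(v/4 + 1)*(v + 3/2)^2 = v^3/4 + 7*v^2/4 + 57*v/16 + 9/4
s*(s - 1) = s^2 - s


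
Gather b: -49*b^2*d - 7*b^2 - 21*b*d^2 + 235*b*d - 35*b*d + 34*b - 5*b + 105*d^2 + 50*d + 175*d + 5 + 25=b^2*(-49*d - 7) + b*(-21*d^2 + 200*d + 29) + 105*d^2 + 225*d + 30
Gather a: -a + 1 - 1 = -a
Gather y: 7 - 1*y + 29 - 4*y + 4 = 40 - 5*y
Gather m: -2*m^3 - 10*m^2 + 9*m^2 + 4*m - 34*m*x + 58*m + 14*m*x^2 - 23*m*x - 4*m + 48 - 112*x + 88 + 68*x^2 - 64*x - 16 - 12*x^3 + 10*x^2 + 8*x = -2*m^3 - m^2 + m*(14*x^2 - 57*x + 58) - 12*x^3 + 78*x^2 - 168*x + 120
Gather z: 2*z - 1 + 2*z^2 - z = 2*z^2 + z - 1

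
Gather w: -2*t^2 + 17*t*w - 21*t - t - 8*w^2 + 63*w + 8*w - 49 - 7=-2*t^2 - 22*t - 8*w^2 + w*(17*t + 71) - 56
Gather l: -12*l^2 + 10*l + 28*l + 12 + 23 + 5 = -12*l^2 + 38*l + 40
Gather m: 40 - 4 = 36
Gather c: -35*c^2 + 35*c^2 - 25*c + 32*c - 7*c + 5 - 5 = 0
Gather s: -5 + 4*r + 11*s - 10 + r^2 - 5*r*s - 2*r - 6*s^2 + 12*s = r^2 + 2*r - 6*s^2 + s*(23 - 5*r) - 15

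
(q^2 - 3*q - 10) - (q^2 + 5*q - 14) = 4 - 8*q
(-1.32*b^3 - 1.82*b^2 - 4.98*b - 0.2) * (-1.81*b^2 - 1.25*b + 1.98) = 2.3892*b^5 + 4.9442*b^4 + 8.6752*b^3 + 2.9834*b^2 - 9.6104*b - 0.396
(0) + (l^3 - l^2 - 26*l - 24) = l^3 - l^2 - 26*l - 24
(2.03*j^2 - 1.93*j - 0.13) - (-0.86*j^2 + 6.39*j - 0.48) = 2.89*j^2 - 8.32*j + 0.35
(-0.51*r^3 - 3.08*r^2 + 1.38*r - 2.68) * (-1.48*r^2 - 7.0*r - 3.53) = 0.7548*r^5 + 8.1284*r^4 + 21.3179*r^3 + 5.1788*r^2 + 13.8886*r + 9.4604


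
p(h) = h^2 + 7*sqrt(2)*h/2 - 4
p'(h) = 2*h + 7*sqrt(2)/2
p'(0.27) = 5.49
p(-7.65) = 16.66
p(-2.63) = -10.10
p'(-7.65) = -10.35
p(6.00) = 61.70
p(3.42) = 24.62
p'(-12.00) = -19.05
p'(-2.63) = -0.31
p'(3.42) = 11.79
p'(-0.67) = 3.61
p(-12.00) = 80.60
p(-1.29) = -8.72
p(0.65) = -0.36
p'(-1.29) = 2.37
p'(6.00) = 16.95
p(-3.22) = -9.57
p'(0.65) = 6.25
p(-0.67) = -6.87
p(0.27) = -2.59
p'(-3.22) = -1.49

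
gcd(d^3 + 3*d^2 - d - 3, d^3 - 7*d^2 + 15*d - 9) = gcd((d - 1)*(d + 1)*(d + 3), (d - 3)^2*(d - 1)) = d - 1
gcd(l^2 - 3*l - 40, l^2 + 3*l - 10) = l + 5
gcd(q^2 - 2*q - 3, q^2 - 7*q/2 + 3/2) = q - 3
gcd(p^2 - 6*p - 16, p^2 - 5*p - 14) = p + 2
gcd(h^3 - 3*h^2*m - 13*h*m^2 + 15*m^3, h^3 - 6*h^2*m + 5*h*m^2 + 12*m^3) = 1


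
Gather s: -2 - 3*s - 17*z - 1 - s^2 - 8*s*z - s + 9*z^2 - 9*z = -s^2 + s*(-8*z - 4) + 9*z^2 - 26*z - 3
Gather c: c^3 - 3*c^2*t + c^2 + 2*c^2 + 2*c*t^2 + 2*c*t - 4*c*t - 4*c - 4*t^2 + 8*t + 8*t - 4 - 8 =c^3 + c^2*(3 - 3*t) + c*(2*t^2 - 2*t - 4) - 4*t^2 + 16*t - 12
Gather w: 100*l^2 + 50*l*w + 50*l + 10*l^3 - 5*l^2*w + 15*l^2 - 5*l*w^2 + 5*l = 10*l^3 + 115*l^2 - 5*l*w^2 + 55*l + w*(-5*l^2 + 50*l)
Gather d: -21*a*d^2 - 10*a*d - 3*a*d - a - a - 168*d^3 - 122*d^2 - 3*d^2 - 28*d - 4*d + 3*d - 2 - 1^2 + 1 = -2*a - 168*d^3 + d^2*(-21*a - 125) + d*(-13*a - 29) - 2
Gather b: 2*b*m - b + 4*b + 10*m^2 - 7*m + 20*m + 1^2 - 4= b*(2*m + 3) + 10*m^2 + 13*m - 3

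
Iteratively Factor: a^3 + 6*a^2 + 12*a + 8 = (a + 2)*(a^2 + 4*a + 4) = (a + 2)^2*(a + 2)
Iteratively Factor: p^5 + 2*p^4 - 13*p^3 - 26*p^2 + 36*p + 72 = (p + 2)*(p^4 - 13*p^2 + 36) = (p - 3)*(p + 2)*(p^3 + 3*p^2 - 4*p - 12) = (p - 3)*(p + 2)^2*(p^2 + p - 6) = (p - 3)*(p - 2)*(p + 2)^2*(p + 3)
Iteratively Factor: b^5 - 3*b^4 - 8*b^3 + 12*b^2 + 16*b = (b)*(b^4 - 3*b^3 - 8*b^2 + 12*b + 16) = b*(b - 4)*(b^3 + b^2 - 4*b - 4) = b*(b - 4)*(b + 2)*(b^2 - b - 2) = b*(b - 4)*(b - 2)*(b + 2)*(b + 1)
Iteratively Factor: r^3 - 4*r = (r)*(r^2 - 4) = r*(r + 2)*(r - 2)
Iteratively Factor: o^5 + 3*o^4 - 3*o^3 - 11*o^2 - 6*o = (o + 1)*(o^4 + 2*o^3 - 5*o^2 - 6*o) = (o + 1)^2*(o^3 + o^2 - 6*o) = (o + 1)^2*(o + 3)*(o^2 - 2*o) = (o - 2)*(o + 1)^2*(o + 3)*(o)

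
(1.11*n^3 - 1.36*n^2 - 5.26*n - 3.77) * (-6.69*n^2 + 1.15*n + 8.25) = -7.4259*n^5 + 10.3749*n^4 + 42.7829*n^3 + 7.9523*n^2 - 47.7305*n - 31.1025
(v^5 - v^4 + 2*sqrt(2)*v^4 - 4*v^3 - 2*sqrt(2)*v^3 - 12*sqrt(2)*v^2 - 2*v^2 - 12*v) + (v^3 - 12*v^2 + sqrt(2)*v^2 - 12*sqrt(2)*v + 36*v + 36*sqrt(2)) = v^5 - v^4 + 2*sqrt(2)*v^4 - 3*v^3 - 2*sqrt(2)*v^3 - 11*sqrt(2)*v^2 - 14*v^2 - 12*sqrt(2)*v + 24*v + 36*sqrt(2)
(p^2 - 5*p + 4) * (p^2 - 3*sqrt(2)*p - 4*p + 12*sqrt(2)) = p^4 - 9*p^3 - 3*sqrt(2)*p^3 + 24*p^2 + 27*sqrt(2)*p^2 - 72*sqrt(2)*p - 16*p + 48*sqrt(2)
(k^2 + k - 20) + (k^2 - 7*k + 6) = 2*k^2 - 6*k - 14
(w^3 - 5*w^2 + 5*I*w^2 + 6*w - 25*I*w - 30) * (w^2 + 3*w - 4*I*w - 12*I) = w^5 - 2*w^4 + I*w^4 + 11*w^3 - 2*I*w^3 - 52*w^2 - 39*I*w^2 - 390*w + 48*I*w + 360*I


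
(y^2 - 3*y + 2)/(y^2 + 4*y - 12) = (y - 1)/(y + 6)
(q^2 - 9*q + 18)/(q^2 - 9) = (q - 6)/(q + 3)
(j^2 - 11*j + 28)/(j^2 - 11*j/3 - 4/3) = 3*(j - 7)/(3*j + 1)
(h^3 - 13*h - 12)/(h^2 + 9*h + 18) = (h^2 - 3*h - 4)/(h + 6)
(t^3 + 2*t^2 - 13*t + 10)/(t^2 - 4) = (t^2 + 4*t - 5)/(t + 2)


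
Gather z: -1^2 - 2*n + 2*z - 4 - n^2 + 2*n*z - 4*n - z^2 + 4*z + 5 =-n^2 - 6*n - z^2 + z*(2*n + 6)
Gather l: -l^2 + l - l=-l^2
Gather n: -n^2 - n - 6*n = -n^2 - 7*n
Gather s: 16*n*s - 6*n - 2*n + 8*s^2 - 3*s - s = -8*n + 8*s^2 + s*(16*n - 4)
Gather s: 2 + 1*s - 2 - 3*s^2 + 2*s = -3*s^2 + 3*s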